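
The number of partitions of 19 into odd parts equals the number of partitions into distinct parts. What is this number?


Computing partitions of 19 into odd parts (1, 3, 5, ...):
Using the generating function prod_{k>=0} 1/(1-x^(2k+1)),
the count is 54

54


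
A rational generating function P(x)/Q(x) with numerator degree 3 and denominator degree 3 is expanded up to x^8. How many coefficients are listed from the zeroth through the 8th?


Expanding up to x^8 gives the coefficients for x^0, x^1, ..., x^8.
That is 8 + 1 = 9 coefficients in total.

9


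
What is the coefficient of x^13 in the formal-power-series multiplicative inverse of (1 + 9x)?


The inverse is 1/(1 + 9x). Apply the geometric identity 1/(1 - y) = sum_{k>=0} y^k with y = -9x:
1/(1 + 9x) = sum_{k>=0} (-9)^k x^k.
So the coefficient of x^13 is (-9)^13 = -2541865828329.

-2541865828329


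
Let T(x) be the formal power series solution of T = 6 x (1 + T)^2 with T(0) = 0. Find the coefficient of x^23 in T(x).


Apply the Lagrange inversion formula: if T = 6 x * phi(T) with phi(t) = (1 + t)^2, then [x^n] T = 6^n * (1/n) [t^(n-1)] phi(t)^n = 6^n * (1/n) [t^(n-1)] (1 + t)^(2n) = 6^n * (1/n) C(2n, n-1).
Using the identity C(2n, n-1) = C(2n, n) * n / (n+1), the unscaled factor equals C(2n, n) / (n+1) = C_n, the n-th Catalan number.
For n = 23: C_23 = C(46, 23) / 24 = 8233430727600/24 = 343059613650.
With the 6^23 = 789730223053602816 factor, the coefficient is 789730223053602816 * 343059613650 = 270924545208497305297512038400.

270924545208497305297512038400


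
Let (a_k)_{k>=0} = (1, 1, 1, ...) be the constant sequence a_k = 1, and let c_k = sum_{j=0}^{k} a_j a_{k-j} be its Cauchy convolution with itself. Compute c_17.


Since a_j = 1 for all j >= 0, the convolution sum becomes
c_k = sum_{j=0}^{k} 1 * 1 = 1 * (k + 1).
Equivalently, the generating function of (a_k) is 1/(1 - x) and its square is 1/(1 - x)^2 = sum_{k>=0} 1(k + 1) x^k.
For k = 17: 1 * 18 = 18.

18


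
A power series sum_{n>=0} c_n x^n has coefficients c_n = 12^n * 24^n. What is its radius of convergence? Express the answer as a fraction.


By the root test (Cauchy-Hadamard), the radius is R = 1 / limsup_n |c_n|^(1/n).
Here |c_n|^(1/n) = (12^n * 24^n)^(1/n) = 12 * 24 = 288 for all n.
So R = 1/288 = 1/288.

1/288


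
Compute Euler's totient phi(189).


phi(n) counts integers in [1, n] coprime to n. Using the multiplicative formula phi(n) = n * prod_{p | n} (1 - 1/p):
189 = 3^3 * 7, so
phi(189) = 189 * (1 - 1/3) * (1 - 1/7) = 108.

108


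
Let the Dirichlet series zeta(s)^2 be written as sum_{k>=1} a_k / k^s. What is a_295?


The Dirichlet convolution of the constant function 1 with itself gives (1 * 1)(k) = sum_{d | k} 1 = d(k), the number of positive divisors of k.
Since zeta(s) = sum_{k>=1} 1/k^s, we have zeta(s)^2 = sum_{k>=1} d(k)/k^s, so a_k = d(k).
For k = 295: the divisors are 1, 5, 59, 295.
Count = 4.

4


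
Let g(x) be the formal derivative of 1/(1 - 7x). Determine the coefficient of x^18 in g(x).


Differentiate termwise: d/dx sum_{k>=0} 7^k x^k = sum_{k>=1} k 7^k x^(k-1) = sum_{j>=0} (j+1) 7^(j+1) x^j.
Equivalently, d/dx [1/(1 - 7x)] = 7/(1 - 7x)^2.
For j = 18: 19 * 7^19 = 19 * 11398895185373143 = 216579008522089717.

216579008522089717


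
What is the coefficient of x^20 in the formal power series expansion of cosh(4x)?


The Maclaurin series is cosh(t) = sum_{m>=0} t^(2m) / (2m)!, so substituting t = 4x, only even powers of x are nonzero, with coefficient of x^(2m) equal to 4^(2m) / (2m)!.
For x^20 the coefficient is 4^20/20! = 1099511627776/2432902008176640000 = 4194304/9280784638125.

4194304/9280784638125


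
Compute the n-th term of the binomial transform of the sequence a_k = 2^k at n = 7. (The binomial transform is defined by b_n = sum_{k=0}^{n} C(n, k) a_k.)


With a_k = 2^k, b_n = sum_{k=0}^{n} C(n, k) 2^k = (1 + 2)^n by the binomial theorem.
For n = 7: (1 + 2)^7 = 3^7 = 2187.

2187


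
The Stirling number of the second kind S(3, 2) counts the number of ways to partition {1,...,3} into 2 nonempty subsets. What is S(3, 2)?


Using the explicit formula S(n,k) = (1/k!) sum_{j=0}^{k} (-1)^(k-j) C(k,j) j^n:
S(3, 2) = 3
Equivalently, S(n,k) is n! times the coefficient of x^n in the EGF (e^x - 1)^k / k!.

3


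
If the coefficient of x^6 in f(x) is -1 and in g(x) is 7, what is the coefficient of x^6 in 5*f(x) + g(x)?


Scalar multiplication scales coefficients: 5 * -1 = -5.
Then add the g coefficient: -5 + 7
= 2

2


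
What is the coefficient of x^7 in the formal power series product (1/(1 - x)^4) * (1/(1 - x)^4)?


Combine the factors: (1/(1 - x)^4) * (1/(1 - x)^4) = 1/(1 - x)^8.
Then use 1/(1 - x)^r = sum_{k>=0} C(k + r - 1, r - 1) x^k with r = 8 and k = 7:
C(14, 7) = 3432.

3432


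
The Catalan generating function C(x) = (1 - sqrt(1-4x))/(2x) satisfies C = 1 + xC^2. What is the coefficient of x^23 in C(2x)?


Substituting x -> 2x scales the n-th coefficient by 2^n, so [x^23] C(2x) = 2^23 * C_23.
C_23 = C(2*23, 23)/(24) = 8233430727600/24 = 343059613650.
So 2^23 * 343059613650 = 8388608 * 343059613650 = 2877792619541299200.

2877792619541299200


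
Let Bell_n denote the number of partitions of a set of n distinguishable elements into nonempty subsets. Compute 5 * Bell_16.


Bell_16 can be computed from the Bell triangle or from Dobinski's identity Bell_n = (1/e) * sum_{k>=0} k^n / k!.
Computing Bell_16 = 10480142147.
Then 5 * 10480142147 = 52400710735.

52400710735


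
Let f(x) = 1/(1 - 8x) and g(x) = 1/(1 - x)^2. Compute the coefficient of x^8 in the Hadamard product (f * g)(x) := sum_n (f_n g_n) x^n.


f has coefficients f_k = 8^k. For g = 1/(1 - x)^2 the coefficient is g_k = C(k + 1, 1) = k + 1. The Hadamard coefficient is (f * g)_k = 8^k * (k + 1).
For k = 8: 8^8 * 9 = 16777216 * 9 = 150994944.

150994944


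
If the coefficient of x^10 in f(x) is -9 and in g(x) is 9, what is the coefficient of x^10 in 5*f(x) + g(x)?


Scalar multiplication scales coefficients: 5 * -9 = -45.
Then add the g coefficient: -45 + 9
= -36

-36


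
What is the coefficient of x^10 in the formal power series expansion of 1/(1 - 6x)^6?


The general identity 1/(1 - c x)^r = sum_{k>=0} c^k C(k + r - 1, r - 1) x^k follows by substituting y = c x into 1/(1 - y)^r = sum_{k>=0} C(k + r - 1, r - 1) y^k.
For c = 6, r = 6, k = 10:
6^10 * C(15, 5) = 60466176 * 3003 = 181579926528.

181579926528


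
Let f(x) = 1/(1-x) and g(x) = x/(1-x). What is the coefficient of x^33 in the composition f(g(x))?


First simplify the composition: f(g(x)) = 1/(1 - x/(1-x)) = (1-x)/((1-x) - x) = (1-x)/(1-2x).
Now extract the coefficient. Write (1-x)/(1-2x) = 1/(1-2x) - x/(1-2x).
The coefficient of x^n in 1/(1-2x) is 2^n, and in x/(1-2x) is 2^(n-1) (for n >= 1).
So the coefficient of x^33 is 2^33 - 2^32 = 8589934592 - 4294967296 = 4294967296.

4294967296


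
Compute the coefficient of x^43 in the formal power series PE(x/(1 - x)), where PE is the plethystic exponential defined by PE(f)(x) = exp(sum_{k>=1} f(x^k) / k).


For f(x) = x/(1 - x) we have
sum_{k>=1} f(x^k) / k = sum_{k>=1} (1/k) * x^k / (1 - x^k) = sum_{k, m >= 1} x^(k m) / k,
which after exponentiating simplifies to
PE(x/(1 - x)) = prod_{k>=1} 1 / (1 - x^k).
This is the generating function for the partition function p(n), so the coefficient of x^43 is p(43).
Computing p(43) by dynamic programming over parts 1, 2, ..., 43: p(43) = 63261.

63261


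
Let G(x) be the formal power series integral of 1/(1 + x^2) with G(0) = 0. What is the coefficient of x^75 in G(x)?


1/(1 + x^2) = sum_{j>=0} (-1)^j x^(2j). Integrating termwise with G(0) = 0:
G(x) = sum_{j>=0} (-1)^j x^(2j+1) / (2j+1) = arctan(x).
Only odd powers are nonzero. For x^75 write 75 = 2*37 + 1, giving
(-1)^37 / 75 = -1/75 = -1/75.

-1/75


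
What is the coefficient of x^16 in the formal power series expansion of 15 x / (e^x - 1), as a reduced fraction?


The exponential generating function for Bernoulli numbers is
x / (e^x - 1) = sum_{k>=0} B_k x^k / k!.
So the coefficient of x^16 in 15 x / (e^x - 1) is 15 B_16 / 16!.
Computing: B_16 = -3617/510, 16! = 20922789888000, giving
15 * -3617/510 / 20922789888000 = -3617/711374856192000.

-3617/711374856192000


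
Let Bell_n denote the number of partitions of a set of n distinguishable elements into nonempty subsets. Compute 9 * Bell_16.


Bell_16 can be computed from the Bell triangle or from Dobinski's identity Bell_n = (1/e) * sum_{k>=0} k^n / k!.
Computing Bell_16 = 10480142147.
Then 9 * 10480142147 = 94321279323.

94321279323


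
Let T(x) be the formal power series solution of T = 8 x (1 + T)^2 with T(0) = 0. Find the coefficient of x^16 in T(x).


Apply the Lagrange inversion formula: if T = 8 x * phi(T) with phi(t) = (1 + t)^2, then [x^n] T = 8^n * (1/n) [t^(n-1)] phi(t)^n = 8^n * (1/n) [t^(n-1)] (1 + t)^(2n) = 8^n * (1/n) C(2n, n-1).
Using the identity C(2n, n-1) = C(2n, n) * n / (n+1), the unscaled factor equals C(2n, n) / (n+1) = C_n, the n-th Catalan number.
For n = 16: C_16 = C(32, 16) / 17 = 601080390/17 = 35357670.
With the 8^16 = 281474976710656 factor, the coefficient is 281474976710656 * 35357670 = 9952299339793060331520.

9952299339793060331520


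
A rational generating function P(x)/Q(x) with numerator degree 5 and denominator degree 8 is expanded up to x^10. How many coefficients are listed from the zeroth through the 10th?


Expanding up to x^10 gives the coefficients for x^0, x^1, ..., x^10.
That is 10 + 1 = 11 coefficients in total.

11


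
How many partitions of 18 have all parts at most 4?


Using the generating function (1-x)^(-1)(1-x^2)^(-1)...(1-x^4)^(-1),
the coefficient of x^18 counts these restricted partitions.
Result = 84

84


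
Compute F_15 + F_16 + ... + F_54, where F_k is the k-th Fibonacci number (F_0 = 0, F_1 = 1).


Use the identity sum_{k=0}^{N} F_k = F_{N+2} - 1 (which follows from F_{k+2} - F_{k+1} = F_k). Then
sum_{k=15}^{54} F_k = (F_{56} - 1) - (F_{16} - 1) = F_{56} - F_{16}.
Computing: F_{56} = 225851433717, F_{16} = 987, so
Sum = 225851433717 - 987 = 225851432730.

225851432730


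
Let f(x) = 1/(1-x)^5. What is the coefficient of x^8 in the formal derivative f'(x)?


Differentiate: d/dx [ 1/(1-x)^r ] = r / (1-x)^(r+1).
Here r = 5, so f'(x) = 5 / (1-x)^6.
The expansion of 1/(1-x)^(r+1) has coefficient of x^n equal to C(n+r, r).
So the coefficient of x^8 in f'(x) is
5 * C(13, 5) = 5 * 1287 = 6435

6435


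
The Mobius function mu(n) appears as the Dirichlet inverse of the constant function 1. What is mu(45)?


45 has a squared prime factor, so mu(45) = 0.
Factorization reveals a repeated prime.

0


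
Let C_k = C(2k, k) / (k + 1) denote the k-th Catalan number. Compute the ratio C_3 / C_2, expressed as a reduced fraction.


Using C_k = (2k)! / (k! (k+1)!), the ratio C_{k+1}/C_k simplifies to
C_{k+1}/C_k = [(2k+2)! / ((k+1)! (k+2)!)] * [k! (k+1)! / (2k)!]
 = (2k+2)(2k+1) / ((k+1)(k+2)) = 2(2k+1) / (k+2).
For k = 2: 2(2*2 + 1) / (2 + 2) = 10/4 = 5/2.

5/2


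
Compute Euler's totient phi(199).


phi(n) counts integers in [1, n] coprime to n. Using the multiplicative formula phi(n) = n * prod_{p | n} (1 - 1/p):
199 = 199, so
phi(199) = 199 * (1 - 1/199) = 198.

198


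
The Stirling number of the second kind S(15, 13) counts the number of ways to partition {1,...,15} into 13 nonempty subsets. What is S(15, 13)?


Using the explicit formula S(n,k) = (1/k!) sum_{j=0}^{k} (-1)^(k-j) C(k,j) j^n:
S(15, 13) = 4550
Equivalently, S(n,k) is n! times the coefficient of x^n in the EGF (e^x - 1)^k / k!.

4550


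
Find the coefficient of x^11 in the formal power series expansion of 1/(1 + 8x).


Write 1/(1 + c x) = 1/(1 - (-c) x) and apply the geometric-series identity
1/(1 - y) = sum_{k>=0} y^k to get 1/(1 + c x) = sum_{k>=0} (-c)^k x^k.
So the coefficient of x^k is (-c)^k = (-1)^k * c^k.
Here c = 8 and k = 11:
(-8)^11 = -1 * 8589934592 = -8589934592

-8589934592


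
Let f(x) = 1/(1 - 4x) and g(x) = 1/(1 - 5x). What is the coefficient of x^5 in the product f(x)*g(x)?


The coefficient of x^n in f*g is the Cauchy product: sum_{k=0}^{n} a^k * b^(n-k).
With a=4, b=5, n=5:
sum_{k=0}^{5} 4^k * 5^(5-k)
= 11529

11529


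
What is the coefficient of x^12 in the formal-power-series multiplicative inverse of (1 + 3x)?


The inverse is 1/(1 + 3x). Apply the geometric identity 1/(1 - y) = sum_{k>=0} y^k with y = -3x:
1/(1 + 3x) = sum_{k>=0} (-3)^k x^k.
So the coefficient of x^12 is (-3)^12 = 531441.

531441


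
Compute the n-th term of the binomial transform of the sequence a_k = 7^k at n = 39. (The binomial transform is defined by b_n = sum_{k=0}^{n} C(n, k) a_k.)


With a_k = 7^k, b_n = sum_{k=0}^{n} C(n, k) 7^k = (1 + 7)^n by the binomial theorem.
For n = 39: (1 + 7)^39 = 8^39 = 166153499473114484112975882535043072.

166153499473114484112975882535043072


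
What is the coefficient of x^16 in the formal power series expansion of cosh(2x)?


The Maclaurin series is cosh(t) = sum_{m>=0} t^(2m) / (2m)!, so substituting t = 2x, only even powers of x are nonzero, with coefficient of x^(2m) equal to 2^(2m) / (2m)!.
For x^16 the coefficient is 2^16/16! = 65536/20922789888000 = 2/638512875.

2/638512875


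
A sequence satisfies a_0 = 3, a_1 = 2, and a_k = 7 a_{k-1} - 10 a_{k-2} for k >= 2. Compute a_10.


The characteristic equation is t^2 - 7 t + 10 = 0, with roots r_1 = 5 and r_2 = 2 (so c_1 = r_1 + r_2, c_2 = -r_1 r_2 as required).
One can use the closed form a_n = A r_1^n + B r_2^n, but direct iteration is more reliable:
a_0 = 3, a_1 = 2, a_2 = -16, a_3 = -132, a_4 = -764, a_5 = -4028, a_6 = -20556, a_7 = -103612, a_8 = -519724, a_9 = -2601948, a_10 = -13016396.
So a_10 = -13016396.

-13016396


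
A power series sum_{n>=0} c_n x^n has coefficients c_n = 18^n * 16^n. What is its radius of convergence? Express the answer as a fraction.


By the root test (Cauchy-Hadamard), the radius is R = 1 / limsup_n |c_n|^(1/n).
Here |c_n|^(1/n) = (18^n * 16^n)^(1/n) = 18 * 16 = 288 for all n.
So R = 1/288 = 1/288.

1/288


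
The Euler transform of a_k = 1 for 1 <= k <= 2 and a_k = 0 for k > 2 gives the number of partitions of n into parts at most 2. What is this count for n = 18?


Partitions of 18 into parts at most 2:
Using generating function (1-x)^(-1)(1-x^2)^(-1),
the coefficient of x^18 = 10

10


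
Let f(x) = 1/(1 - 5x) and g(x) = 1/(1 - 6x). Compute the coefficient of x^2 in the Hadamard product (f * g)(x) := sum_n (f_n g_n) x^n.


f has coefficients f_k = 5^k and g has coefficients g_k = 6^k, so the Hadamard product has coefficient (f*g)_k = 5^k * 6^k = 30^k.
For k = 2: 30^2 = 900.

900


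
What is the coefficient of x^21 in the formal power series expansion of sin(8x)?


The Maclaurin series is sin(t) = sum_{k>=0} (-1)^k t^(2k+1) / (2k+1)!, so substituting t = 8x, only odd powers of x are nonzero, with coefficient of x^(2k+1) equal to (-1)^k 8^(2k+1) / (2k+1)!.
Write 21 = 2*10 + 1, giving the coefficient (-1)^10 * 8^21 / 21! = 9223372036854775808/51090942171709440000 = 35184372088832/194896477400625.

35184372088832/194896477400625


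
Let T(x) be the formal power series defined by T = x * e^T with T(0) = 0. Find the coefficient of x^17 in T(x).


Apply the Lagrange inversion formula: if T = x * phi(T) with phi(t) = e^t, then
[x^n] T = (1/n) [t^(n-1)] phi(t)^n = (1/n) [t^(n-1)] e^(n t) = (1/n) * n^(n-1) / (n-1)! = n^(n-1) / n!.
When c = 1 this is the Cayley count of rooted labeled trees on n vertices, divided by n!.
For n = 17: 17^16 / 17! = 48661191875666868481/355687428096000 = 2862423051509815793/20922789888000.

2862423051509815793/20922789888000


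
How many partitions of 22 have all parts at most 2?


Using the generating function (1-x)^(-1)(1-x^2)^(-1),
the coefficient of x^22 counts these restricted partitions.
Result = 12

12


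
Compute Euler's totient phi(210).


phi(n) counts integers in [1, n] coprime to n. Using the multiplicative formula phi(n) = n * prod_{p | n} (1 - 1/p):
210 = 2 * 3 * 5 * 7, so
phi(210) = 210 * (1 - 1/2) * (1 - 1/3) * (1 - 1/5) * (1 - 1/7) = 48.

48


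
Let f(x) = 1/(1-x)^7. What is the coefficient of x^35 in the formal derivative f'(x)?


Differentiate: d/dx [ 1/(1-x)^r ] = r / (1-x)^(r+1).
Here r = 7, so f'(x) = 7 / (1-x)^8.
The expansion of 1/(1-x)^(r+1) has coefficient of x^n equal to C(n+r, r).
So the coefficient of x^35 in f'(x) is
7 * C(42, 7) = 7 * 26978328 = 188848296

188848296


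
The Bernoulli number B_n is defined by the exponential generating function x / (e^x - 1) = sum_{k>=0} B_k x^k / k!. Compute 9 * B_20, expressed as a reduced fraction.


Bernoulli numbers can also be computed recursively via B_0 = 1 and sum_{j=0}^{m} C(m+1, j) B_j = 0 for m >= 1. Odd-index Bernoulli numbers vanish for k >= 3.
Computing B_20 = -174611/330, so 9 * B_20 = 9 * -174611/330 = -523833/110.

-523833/110


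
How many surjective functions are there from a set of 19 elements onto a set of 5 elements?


By inclusion-exclusion on which target elements are missed, the number of surjections from an n-set onto a k-set is
surj(n, k) = sum_{j=0}^{k} (-1)^j C(k, j) (k - j)^n.
Equivalently surj(n, k) = k! * S(n, k), where S(n, k) is the Stirling number of the second kind.
For n = 19, k = 5:
S(19, 5) = 147589284710, so
surj = 5! * 147589284710 = 120 * 147589284710 = 17710714165200.

17710714165200


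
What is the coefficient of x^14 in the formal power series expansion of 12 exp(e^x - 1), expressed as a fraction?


exp(e^x - 1) is the exponential generating function for the Bell numbers Bell_k: exp(e^x - 1) = sum_{k>=0} Bell_k x^k / k!.
So the coefficient of x^14 in 12 exp(e^x - 1) is 12 Bell_14 / 14!.
Computing: Bell_14 = 190899322 and 14! = 87178291200, giving
12 * 190899322/87178291200 = 95449661/3632428800.

95449661/3632428800


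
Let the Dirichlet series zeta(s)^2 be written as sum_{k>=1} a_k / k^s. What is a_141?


The Dirichlet convolution of the constant function 1 with itself gives (1 * 1)(k) = sum_{d | k} 1 = d(k), the number of positive divisors of k.
Since zeta(s) = sum_{k>=1} 1/k^s, we have zeta(s)^2 = sum_{k>=1} d(k)/k^s, so a_k = d(k).
For k = 141: the divisors are 1, 3, 47, 141.
Count = 4.

4


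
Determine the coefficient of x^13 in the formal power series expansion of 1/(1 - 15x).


The geometric series identity gives 1/(1 - c x) = sum_{k>=0} c^k x^k, so the coefficient of x^k is c^k.
Here c = 15 and k = 13.
Computing: 15^13 = 1946195068359375

1946195068359375


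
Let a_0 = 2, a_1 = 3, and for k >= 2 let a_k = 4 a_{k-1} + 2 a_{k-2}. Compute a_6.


Iterating the recurrence forward:
a_0 = 2
a_1 = 3
a_2 = 4*3 + 2*2 = 16
a_3 = 4*16 + 2*3 = 70
a_4 = 4*70 + 2*16 = 312
a_5 = 4*312 + 2*70 = 1388
a_6 = 4*1388 + 2*312 = 6176
So a_6 = 6176.

6176


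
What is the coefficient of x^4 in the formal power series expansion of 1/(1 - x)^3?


The expansion 1/(1 - x)^r = sum_{k>=0} C(k + r - 1, r - 1) x^k follows from the multiset / negative-binomial theorem (or from repeated differentiation of the geometric series).
For r = 3 and k = 4:
C(6, 2) = 720 / (2 * 24) = 15.

15


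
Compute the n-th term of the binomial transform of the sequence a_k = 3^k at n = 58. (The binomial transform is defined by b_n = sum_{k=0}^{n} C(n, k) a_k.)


With a_k = 3^k, b_n = sum_{k=0}^{n} C(n, k) 3^k = (1 + 3)^n by the binomial theorem.
For n = 58: (1 + 3)^58 = 4^58 = 83076749736557242056487941267521536.

83076749736557242056487941267521536


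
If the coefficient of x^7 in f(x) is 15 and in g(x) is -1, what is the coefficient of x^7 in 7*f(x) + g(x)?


Scalar multiplication scales coefficients: 7 * 15 = 105.
Then add the g coefficient: 105 + -1
= 104

104


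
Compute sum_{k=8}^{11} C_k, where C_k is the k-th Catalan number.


C_8 through C_11: 1430, 4862, 16796, 58786
Sum = 1430 + 4862 + 16796 + 58786
= 81874

81874


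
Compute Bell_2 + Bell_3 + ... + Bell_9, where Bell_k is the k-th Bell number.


Recall Bell_k counts set partitions of a k-set (with Bell_0 = 1 by convention).
Bell_2 through Bell_9: 2, 5, 15, 52, 203, 877, 4140, 21147
Sum = 2 + 5 + 15 + 52 + 203 + 877 + 4140 + 21147 = 26441.

26441


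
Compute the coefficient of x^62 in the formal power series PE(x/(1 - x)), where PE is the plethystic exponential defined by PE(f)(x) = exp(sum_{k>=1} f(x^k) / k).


For f(x) = x/(1 - x) we have
sum_{k>=1} f(x^k) / k = sum_{k>=1} (1/k) * x^k / (1 - x^k) = sum_{k, m >= 1} x^(k m) / k,
which after exponentiating simplifies to
PE(x/(1 - x)) = prod_{k>=1} 1 / (1 - x^k).
This is the generating function for the partition function p(n), so the coefficient of x^62 is p(62).
Computing p(62) by dynamic programming over parts 1, 2, ..., 62: p(62) = 1300156.

1300156


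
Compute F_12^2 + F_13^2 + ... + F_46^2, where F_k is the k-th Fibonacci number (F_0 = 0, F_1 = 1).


There is a standard identity sum_{k=0}^{N} F_k^2 = F_N * F_{N+1} (proved inductively from the telescoping relation F_k^2 = F_k F_{k+1} - F_{k-1} F_k). Then
sum_{k=12}^{46} F_k^2 = F_46 F_47 - F_11 F_12.
Computing: F_46 = 1836311903, F_47 = 2971215073, F_11 = 89, F_12 = 144.
Sum = 1836311903 * 2971215073 - 89 * 144 = 5456077604922901103.

5456077604922901103


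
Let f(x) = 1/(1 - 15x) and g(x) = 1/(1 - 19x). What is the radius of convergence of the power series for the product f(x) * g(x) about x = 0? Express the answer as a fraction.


The radius of 1/(1 - 15x) is 1/15 (nearest singularity at x = 1/15), and the radius of 1/(1 - 19x) is 1/19.
The product f(x)*g(x) = 1/((1 - 15x)(1 - 19x)) has singularities at both 1/15 and 1/19, so its radius of convergence is the distance to the nearest one:
min(1/15, 1/19) = 1/19.

1/19


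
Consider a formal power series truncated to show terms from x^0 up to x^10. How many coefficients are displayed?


From x^0 to x^10 inclusive, the count is 10 - 0 + 1 = 11.

11


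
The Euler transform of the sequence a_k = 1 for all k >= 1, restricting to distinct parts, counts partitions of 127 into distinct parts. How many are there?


Partitions of 127 into distinct parts can be computed via generating function.
Product (1+x)(1+x^2)(1+x^3)...
The coefficient of x^127 = 3725410

3725410


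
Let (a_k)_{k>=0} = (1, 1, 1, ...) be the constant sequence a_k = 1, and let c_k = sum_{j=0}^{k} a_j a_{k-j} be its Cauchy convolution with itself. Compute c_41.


Since a_j = 1 for all j >= 0, the convolution sum becomes
c_k = sum_{j=0}^{k} 1 * 1 = 1 * (k + 1).
Equivalently, the generating function of (a_k) is 1/(1 - x) and its square is 1/(1 - x)^2 = sum_{k>=0} 1(k + 1) x^k.
For k = 41: 1 * 42 = 42.

42


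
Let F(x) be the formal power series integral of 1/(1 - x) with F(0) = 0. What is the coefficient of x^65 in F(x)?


1/(1 - x) = sum_{k>=0} x^k. Integrating termwise and using F(0) = 0 gives
F(x) = sum_{k>=0} x^(k+1) / (k+1) = sum_{m>=1} x^m / m = -ln(1 - x).
So the coefficient of x^65 is 1/65 = 1/65.

1/65


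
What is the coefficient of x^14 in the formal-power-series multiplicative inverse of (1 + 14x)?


The inverse is 1/(1 + 14x). Apply the geometric identity 1/(1 - y) = sum_{k>=0} y^k with y = -14x:
1/(1 + 14x) = sum_{k>=0} (-14)^k x^k.
So the coefficient of x^14 is (-14)^14 = 11112006825558016.

11112006825558016


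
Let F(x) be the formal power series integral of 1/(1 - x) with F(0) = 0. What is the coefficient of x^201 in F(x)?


1/(1 - x) = sum_{k>=0} x^k. Integrating termwise and using F(0) = 0 gives
F(x) = sum_{k>=0} x^(k+1) / (k+1) = sum_{m>=1} x^m / m = -ln(1 - x).
So the coefficient of x^201 is 1/201 = 1/201.

1/201


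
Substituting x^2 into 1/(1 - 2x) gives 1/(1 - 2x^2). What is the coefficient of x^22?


The coefficient of x^(2m) in 1/(1 - 2x^2) is 2^m.
With n = 22 = 2*11, the coefficient is 2^11 = 2048.

2048


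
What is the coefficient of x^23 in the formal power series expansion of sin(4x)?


The Maclaurin series is sin(t) = sum_{k>=0} (-1)^k t^(2k+1) / (2k+1)!, so substituting t = 4x, only odd powers of x are nonzero, with coefficient of x^(2k+1) equal to (-1)^k 4^(2k+1) / (2k+1)!.
Write 23 = 2*11 + 1, giving the coefficient (-1)^11 * 4^23 / 23! = -70368744177664/25852016738884976640000 = -134217728/49308808782358125.

-134217728/49308808782358125


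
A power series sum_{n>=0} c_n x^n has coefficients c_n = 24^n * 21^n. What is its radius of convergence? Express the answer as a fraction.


By the root test (Cauchy-Hadamard), the radius is R = 1 / limsup_n |c_n|^(1/n).
Here |c_n|^(1/n) = (24^n * 21^n)^(1/n) = 24 * 21 = 504 for all n.
So R = 1/504 = 1/504.

1/504


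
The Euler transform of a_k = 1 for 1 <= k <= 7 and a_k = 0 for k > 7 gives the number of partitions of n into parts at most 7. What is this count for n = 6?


Partitions of 6 into parts at most 7:
Using generating function (1-x)^(-1)(1-x^2)^(-1)...(1-x^7)^(-1),
the coefficient of x^6 = 11

11


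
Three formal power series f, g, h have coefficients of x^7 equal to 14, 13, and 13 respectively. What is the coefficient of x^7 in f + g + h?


Series addition is componentwise:
14 + 13 + 13
= 40

40


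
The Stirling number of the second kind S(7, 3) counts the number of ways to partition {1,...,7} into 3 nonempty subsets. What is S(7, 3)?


Using the explicit formula S(n,k) = (1/k!) sum_{j=0}^{k} (-1)^(k-j) C(k,j) j^n:
S(7, 3) = 301
Equivalently, S(n,k) is n! times the coefficient of x^n in the EGF (e^x - 1)^k / k!.

301


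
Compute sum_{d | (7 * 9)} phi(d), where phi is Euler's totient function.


First, 7 * 9 = 63. One classical identity is sum_{d | n} phi(d) = n (each k in [1, n] has a unique gcd with n, and among the k's with gcd(k, n) = n/d there are phi(d) of them). So the sum equals 63. We also verify directly:
Divisors of 63: 1, 3, 7, 9, 21, 63.
phi values: 1, 2, 6, 6, 12, 36.
Sum = 63.

63


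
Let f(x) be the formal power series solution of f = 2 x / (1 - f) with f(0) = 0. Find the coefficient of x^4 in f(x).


Apply Lagrange inversion: f = 2 x * phi(f) with phi(t) = 1/(1 - t), so
[x^n] f = 2^n * (1/n) [t^(n-1)] phi(t)^n = 2^n * (1/n) [t^(n-1)] (1 - t)^(-n) = 2^n * (1/n) C(2n - 2, n - 1) = 2^n * C_{n-1}.
For n = 4: C_3 = C(6, 3) / 4 = 20/4 = 5.
With the 2^4 = 16 factor, the coefficient is 16 * 5 = 80.

80


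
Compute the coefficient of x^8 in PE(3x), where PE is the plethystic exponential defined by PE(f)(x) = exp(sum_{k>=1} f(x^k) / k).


With f(x) = 3x, the exponent is sum_{k>=1} 3 x^k / k = 3 * (-ln(1 - x)). Exponentiating:
PE(3x) = exp(-3 ln(1 - x)) = 1/(1 - x)^3.
By the negative binomial expansion, [x^n] 1/(1 - x)^3 = C(n + 2, 2).
For n = 8: C(10, 2) = 45.

45


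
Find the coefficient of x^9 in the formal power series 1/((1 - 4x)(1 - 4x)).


By partial fractions or Cauchy convolution:
The coefficient equals sum_{k=0}^{9} 4^k * 4^(9-k).
= 2621440

2621440


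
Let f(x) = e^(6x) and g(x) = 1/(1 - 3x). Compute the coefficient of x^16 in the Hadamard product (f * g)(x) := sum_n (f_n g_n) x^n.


Expanding: f_k = 6^k/k! (from e^(6x)) and g_k = 3^k (from 1/(1 - 3x)). So the Hadamard coefficient (f * g)_k = 6^k 3^k / k! = (18)^k / k!.
For k = 16: 18^16/16! = 121439531096594251776/20922789888000 = 5083731656658/875875.

5083731656658/875875


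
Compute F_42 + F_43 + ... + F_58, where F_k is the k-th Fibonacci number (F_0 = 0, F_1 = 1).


Use the identity sum_{k=0}^{N} F_k = F_{N+2} - 1 (which follows from F_{k+2} - F_{k+1} = F_k). Then
sum_{k=42}^{58} F_k = (F_{60} - 1) - (F_{43} - 1) = F_{60} - F_{43}.
Computing: F_{60} = 1548008755920, F_{43} = 433494437, so
Sum = 1548008755920 - 433494437 = 1547575261483.

1547575261483


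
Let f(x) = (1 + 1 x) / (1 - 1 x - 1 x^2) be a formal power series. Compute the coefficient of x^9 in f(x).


Write f(x) = sum_{k>=0} a_k x^k. Multiplying both sides by 1 - 1 x - 1 x^2 gives
(1 - 1 x - 1 x^2) sum_{k>=0} a_k x^k = 1 + 1 x.
Matching coefficients:
 x^0: a_0 = 1
 x^1: a_1 - 1 a_0 = 1  =>  a_1 = 1*1 + 1 = 2
 x^k (k >= 2): a_k = 1 a_{k-1} + 1 a_{k-2}.
Iterating: a_2 = 3, a_3 = 5, a_4 = 8, a_5 = 13, a_6 = 21, a_7 = 34, a_8 = 55, a_9 = 89.
So the coefficient of x^9 is 89.

89


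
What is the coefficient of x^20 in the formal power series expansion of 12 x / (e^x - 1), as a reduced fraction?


The exponential generating function for Bernoulli numbers is
x / (e^x - 1) = sum_{k>=0} B_k x^k / k!.
So the coefficient of x^20 in 12 x / (e^x - 1) is 12 B_20 / 20!.
Computing: B_20 = -174611/330, 20! = 2432902008176640000, giving
12 * -174611/330 / 2432902008176640000 = -174611/66904805224857600000.

-174611/66904805224857600000


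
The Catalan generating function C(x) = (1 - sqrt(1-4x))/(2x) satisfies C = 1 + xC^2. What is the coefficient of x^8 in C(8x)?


Substituting x -> 8x scales the n-th coefficient by 8^n, so [x^8] C(8x) = 8^8 * C_8.
C_8 = C(2*8, 8)/(9) = 12870/9 = 1430.
So 8^8 * 1430 = 16777216 * 1430 = 23991418880.

23991418880


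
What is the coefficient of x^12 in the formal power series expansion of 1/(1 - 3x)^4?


The general identity 1/(1 - c x)^r = sum_{k>=0} c^k C(k + r - 1, r - 1) x^k follows by substituting y = c x into 1/(1 - y)^r = sum_{k>=0} C(k + r - 1, r - 1) y^k.
For c = 3, r = 4, k = 12:
3^12 * C(15, 3) = 531441 * 455 = 241805655.

241805655


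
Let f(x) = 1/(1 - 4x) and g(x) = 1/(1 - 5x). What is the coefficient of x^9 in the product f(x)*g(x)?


The coefficient of x^n in f*g is the Cauchy product: sum_{k=0}^{n} a^k * b^(n-k).
With a=4, b=5, n=9:
sum_{k=0}^{9} 4^k * 5^(9-k)
= 8717049

8717049


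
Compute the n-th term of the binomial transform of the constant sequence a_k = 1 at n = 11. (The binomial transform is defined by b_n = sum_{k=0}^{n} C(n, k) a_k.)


With a_k = 1 for all k, b_n = sum_{k=0}^{n} C(n, k) = 2^n by the binomial theorem.
For n = 11: 2^11 = 2048.

2048


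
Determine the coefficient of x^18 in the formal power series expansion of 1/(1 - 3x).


The geometric series identity gives 1/(1 - c x) = sum_{k>=0} c^k x^k, so the coefficient of x^k is c^k.
Here c = 3 and k = 18.
Computing: 3^18 = 387420489

387420489


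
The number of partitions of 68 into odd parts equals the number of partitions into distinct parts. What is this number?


Computing partitions of 68 into odd parts (1, 3, 5, ...):
Using the generating function prod_{k>=0} 1/(1-x^(2k+1)),
the count is 24576

24576


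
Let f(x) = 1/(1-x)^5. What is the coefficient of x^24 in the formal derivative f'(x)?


Differentiate: d/dx [ 1/(1-x)^r ] = r / (1-x)^(r+1).
Here r = 5, so f'(x) = 5 / (1-x)^6.
The expansion of 1/(1-x)^(r+1) has coefficient of x^n equal to C(n+r, r).
So the coefficient of x^24 in f'(x) is
5 * C(29, 5) = 5 * 118755 = 593775

593775


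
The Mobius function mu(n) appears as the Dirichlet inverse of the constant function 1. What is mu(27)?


27 has a squared prime factor, so mu(27) = 0.
Factorization reveals a repeated prime.

0


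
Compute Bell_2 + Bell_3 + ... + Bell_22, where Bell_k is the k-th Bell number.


Recall Bell_k counts set partitions of a k-set (with Bell_0 = 1 by convention).
Bell_2 through Bell_22: 2, 5, 15, 52, 203, 877, 4140, 21147, 115975, 678570, 4213597, 27644437, 190899322, 1382958545, 10480142147, 82864869804, 682076806159, 5832742205057, 51724158235372, 474869816156751, 4506715738447323
Sum = 2 + 5 + 15 + 52 + 203 + 877 + 4140 + 21147 + 115975 + 678570 + 4213597 + 27644437 + 190899322 + 1382958545 + 10480142147 + 82864869804 + 682076806159 + 5832742205057 + 51724158235372 + 474869816156751 + 4506715738447323 = 5039919483399500.

5039919483399500


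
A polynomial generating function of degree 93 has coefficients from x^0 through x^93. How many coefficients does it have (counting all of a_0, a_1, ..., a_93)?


A polynomial of degree 93 takes the form a_0 + a_1 x + ... + a_93 x^93.
The number of coefficients is 93 + 1 = 94.

94


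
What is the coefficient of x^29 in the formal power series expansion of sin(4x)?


The Maclaurin series is sin(t) = sum_{k>=0} (-1)^k t^(2k+1) / (2k+1)!, so substituting t = 4x, only odd powers of x are nonzero, with coefficient of x^(2k+1) equal to (-1)^k 4^(2k+1) / (2k+1)!.
Write 29 = 2*14 + 1, giving the coefficient (-1)^14 * 4^29 / 29! = 288230376151711744/8841761993739701954543616000000 = 8589934592/263505041412702261046875.

8589934592/263505041412702261046875


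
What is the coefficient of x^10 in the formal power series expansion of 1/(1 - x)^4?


The expansion 1/(1 - x)^r = sum_{k>=0} C(k + r - 1, r - 1) x^k follows from the multiset / negative-binomial theorem (or from repeated differentiation of the geometric series).
For r = 4 and k = 10:
C(13, 3) = 6227020800 / (6 * 3628800) = 286.

286


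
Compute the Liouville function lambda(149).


The Liouville function is lambda(k) = (-1)^Omega(k), where Omega(k) counts the prime factors of k with multiplicity.
Factoring: 149 = 149, so Omega(149) = 1.
lambda(149) = (-1)^1 = -1.

-1


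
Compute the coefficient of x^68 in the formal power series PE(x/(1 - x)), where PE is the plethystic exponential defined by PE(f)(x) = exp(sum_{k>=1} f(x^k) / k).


For f(x) = x/(1 - x) we have
sum_{k>=1} f(x^k) / k = sum_{k>=1} (1/k) * x^k / (1 - x^k) = sum_{k, m >= 1} x^(k m) / k,
which after exponentiating simplifies to
PE(x/(1 - x)) = prod_{k>=1} 1 / (1 - x^k).
This is the generating function for the partition function p(n), so the coefficient of x^68 is p(68).
Computing p(68) by dynamic programming over parts 1, 2, ..., 68: p(68) = 3087735.

3087735


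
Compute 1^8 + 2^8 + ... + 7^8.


This power sum has a closed form given by Faulhaber's formula
sum_{k=1}^{m} k^p = (1 / (p + 1)) * sum_{j=0}^{p} C(p + 1, j) B_j m^(p + 1 - j),
but for small m direct computation is fastest:
1 + 256 + 6561 + 65536 + 390625 + 1679616 + 5764801 = 7907396.

7907396


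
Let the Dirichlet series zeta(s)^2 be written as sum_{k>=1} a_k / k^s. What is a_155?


The Dirichlet convolution of the constant function 1 with itself gives (1 * 1)(k) = sum_{d | k} 1 = d(k), the number of positive divisors of k.
Since zeta(s) = sum_{k>=1} 1/k^s, we have zeta(s)^2 = sum_{k>=1} d(k)/k^s, so a_k = d(k).
For k = 155: the divisors are 1, 5, 31, 155.
Count = 4.

4


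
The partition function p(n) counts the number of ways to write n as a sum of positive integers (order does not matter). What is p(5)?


Using the generating function prod_{k>=1} 1/(1-x^k), we compute p(5).
By dynamic programming over parts 1 through 5:
p(5) = 7

7


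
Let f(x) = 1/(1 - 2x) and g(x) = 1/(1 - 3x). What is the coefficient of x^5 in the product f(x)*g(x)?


The coefficient of x^n in f*g is the Cauchy product: sum_{k=0}^{n} a^k * b^(n-k).
With a=2, b=3, n=5:
sum_{k=0}^{5} 2^k * 3^(5-k)
= 665

665


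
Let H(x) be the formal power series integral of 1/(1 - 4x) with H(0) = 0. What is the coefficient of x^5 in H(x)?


1/(1 - 4x) = sum_{k>=0} 4^k x^k. Integrating termwise with H(0) = 0:
H(x) = sum_{k>=0} 4^k x^(k+1) / (k+1) = sum_{m>=1} 4^(m-1) x^m / m.
For m = 5: 4^4/5 = 256/5 = 256/5.

256/5


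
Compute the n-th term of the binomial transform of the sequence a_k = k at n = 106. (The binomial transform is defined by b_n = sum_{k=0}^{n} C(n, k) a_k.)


With a_k = k, b_n = sum_{k=0}^{n} C(n, k) k. Using k * C(n, k) = n * C(n-1, k-1) gives b_n = n * sum_{k>=1} C(n-1, k-1) = n * 2^(n-1).
For n = 106: 106 * 2^105 = 106 * 40564819207303340847894502572032 = 4299870835974154129876817272635392.

4299870835974154129876817272635392


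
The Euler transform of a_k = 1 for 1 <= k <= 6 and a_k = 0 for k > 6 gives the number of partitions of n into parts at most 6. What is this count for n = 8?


Partitions of 8 into parts at most 6:
Using generating function (1-x)^(-1)(1-x^2)^(-1)...(1-x^6)^(-1),
the coefficient of x^8 = 20

20


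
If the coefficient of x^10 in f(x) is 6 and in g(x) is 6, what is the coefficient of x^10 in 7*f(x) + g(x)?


Scalar multiplication scales coefficients: 7 * 6 = 42.
Then add the g coefficient: 42 + 6
= 48

48


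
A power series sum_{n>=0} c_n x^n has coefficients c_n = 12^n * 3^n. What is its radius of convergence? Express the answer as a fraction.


By the root test (Cauchy-Hadamard), the radius is R = 1 / limsup_n |c_n|^(1/n).
Here |c_n|^(1/n) = (12^n * 3^n)^(1/n) = 12 * 3 = 36 for all n.
So R = 1/36 = 1/36.

1/36


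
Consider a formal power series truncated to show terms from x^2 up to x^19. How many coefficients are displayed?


From x^2 to x^19 inclusive, the count is 19 - 2 + 1 = 18.

18


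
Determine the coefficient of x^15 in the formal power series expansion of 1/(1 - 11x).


The geometric series identity gives 1/(1 - c x) = sum_{k>=0} c^k x^k, so the coefficient of x^k is c^k.
Here c = 11 and k = 15.
Computing: 11^15 = 4177248169415651

4177248169415651


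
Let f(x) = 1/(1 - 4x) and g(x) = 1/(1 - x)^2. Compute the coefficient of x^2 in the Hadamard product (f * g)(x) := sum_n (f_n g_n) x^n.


f has coefficients f_k = 4^k. For g = 1/(1 - x)^2 the coefficient is g_k = C(k + 1, 1) = k + 1. The Hadamard coefficient is (f * g)_k = 4^k * (k + 1).
For k = 2: 4^2 * 3 = 16 * 3 = 48.

48


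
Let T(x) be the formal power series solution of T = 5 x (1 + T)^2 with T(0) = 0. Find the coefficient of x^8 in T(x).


Apply the Lagrange inversion formula: if T = 5 x * phi(T) with phi(t) = (1 + t)^2, then [x^n] T = 5^n * (1/n) [t^(n-1)] phi(t)^n = 5^n * (1/n) [t^(n-1)] (1 + t)^(2n) = 5^n * (1/n) C(2n, n-1).
Using the identity C(2n, n-1) = C(2n, n) * n / (n+1), the unscaled factor equals C(2n, n) / (n+1) = C_n, the n-th Catalan number.
For n = 8: C_8 = C(16, 8) / 9 = 12870/9 = 1430.
With the 5^8 = 390625 factor, the coefficient is 390625 * 1430 = 558593750.

558593750


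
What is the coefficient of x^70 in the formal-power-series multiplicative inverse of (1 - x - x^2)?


Let the inverse be f(x) = sum_{k>=0} a_k x^k. From f(x) * (1 - x - x^2) = 1 and matching coefficients:
 x^0: a_0 = 1.
 x^1: a_1 - a_0 = 0, so a_1 = 1.
 x^k (k >= 2): a_k - a_{k-1} - a_{k-2} = 0, i.e. a_k = a_{k-1} + a_{k-2}.
This is the Fibonacci-type recurrence shifted so that a_0 = a_1 = 1.
Iterating: a_0=1, a_1=1, a_2=2, a_3=3, a_4=5, a_5=8, a_6=13, a_7=21, a_8=34, a_9=55, ...
a_70 = 308061521170129.

308061521170129


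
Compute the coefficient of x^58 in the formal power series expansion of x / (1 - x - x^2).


Let f(x) = sum_{k>=0} a_k x^k. Multiplying f(x) * (1 - x - x^2) = x and matching coefficients gives a_0 = 0, a_1 = 1, and a_k = a_{k-1} + a_{k-2} for k >= 2. These are the Fibonacci numbers F_k.
Iterating from F_0 = 0, F_1 = 1:
F_0=0, F_1=1, F_2=1, F_3=2, F_4=3, F_5=5, F_6=8, F_7=13, F_8=21, F_9=34, ...
F_58 = 591286729879.

591286729879


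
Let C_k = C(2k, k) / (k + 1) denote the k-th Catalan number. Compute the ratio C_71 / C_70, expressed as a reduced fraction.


Using C_k = (2k)! / (k! (k+1)!), the ratio C_{k+1}/C_k simplifies to
C_{k+1}/C_k = [(2k+2)! / ((k+1)! (k+2)!)] * [k! (k+1)! / (2k)!]
 = (2k+2)(2k+1) / ((k+1)(k+2)) = 2(2k+1) / (k+2).
For k = 70: 2(2*70 + 1) / (70 + 2) = 282/72 = 47/12.

47/12


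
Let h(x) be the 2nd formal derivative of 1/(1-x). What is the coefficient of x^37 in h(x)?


Differentiating 2 times: d^2/dx^2 [1/(1-x)] = 2!/(1-x)^3.
The expansion 1/(1-x)^3 = sum_{k>=0} C(k+2, 2) x^k, so the coefficient of x^n in 2!/(1-x)^3 is 2! * C(n+2, 2).
For n = 37: 2 * C(39, 2) = 2 * 741 = 1482

1482


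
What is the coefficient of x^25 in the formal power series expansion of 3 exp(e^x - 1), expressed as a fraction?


exp(e^x - 1) is the exponential generating function for the Bell numbers Bell_k: exp(e^x - 1) = sum_{k>=0} Bell_k x^k / k!.
So the coefficient of x^25 in 3 exp(e^x - 1) is 3 Bell_25 / 25!.
Computing: Bell_25 = 4638590332229999353 and 25! = 15511210043330985984000000, giving
3 * 4638590332229999353/15511210043330985984000000 = 356814640940769181/397723334444384256000000.

356814640940769181/397723334444384256000000


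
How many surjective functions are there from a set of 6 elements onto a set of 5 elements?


By inclusion-exclusion on which target elements are missed, the number of surjections from an n-set onto a k-set is
surj(n, k) = sum_{j=0}^{k} (-1)^j C(k, j) (k - j)^n.
Equivalently surj(n, k) = k! * S(n, k), where S(n, k) is the Stirling number of the second kind.
For n = 6, k = 5:
S(6, 5) = 15, so
surj = 5! * 15 = 120 * 15 = 1800.

1800
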